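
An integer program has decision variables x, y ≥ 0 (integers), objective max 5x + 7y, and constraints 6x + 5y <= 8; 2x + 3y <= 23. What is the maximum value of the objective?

Relaxing integrality, the LP optimum is 11.20 at (x,y) = (0, 1.6), which is not an integer point.
(x,y)=(0,1): 6·0+5·1=5≤8, 2·0+3·1=3≤23, objective 7.
(x,y)=(1,0): 6·1+5·0=6≤8, 2·1+3·0=2≤23, objective 5.
(x,y)=(0,0): 6·0+5·0=0≤8, 2·0+3·0=0≤23, objective 0.
Maximum is 7 at (x,y)=(0,1).

7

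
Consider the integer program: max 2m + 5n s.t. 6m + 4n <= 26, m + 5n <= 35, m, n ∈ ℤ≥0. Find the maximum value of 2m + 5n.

30

Relaxing integrality, the LP optimum is 32.50 at (m,n) = (0, 6.5), which is not an integer point.
(m,n)=(0,6): 6·0+4·6=24≤26, 1·0+5·6=30≤35, objective 30.
(m,n)=(1,5): 6·1+4·5=26≤26, 1·1+5·5=26≤35, objective 27.
(m,n)=(0,5): 6·0+4·5=20≤26, 1·0+5·5=25≤35, objective 25.
Maximum is 30 at (m,n)=(0,6).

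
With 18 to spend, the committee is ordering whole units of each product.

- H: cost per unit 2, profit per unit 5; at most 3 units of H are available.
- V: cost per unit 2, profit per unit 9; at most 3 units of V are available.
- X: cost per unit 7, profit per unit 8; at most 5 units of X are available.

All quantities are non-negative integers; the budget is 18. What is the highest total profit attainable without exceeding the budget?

45

Take 2×H, 3×V, and 1×X: cost 17 ≤ 18, profit 2·5 + 3·9 + 1·8 = 45.
V has the best ratio (9/2) and is taken to its limit of 3; remaining capacity is filled optimally with the others.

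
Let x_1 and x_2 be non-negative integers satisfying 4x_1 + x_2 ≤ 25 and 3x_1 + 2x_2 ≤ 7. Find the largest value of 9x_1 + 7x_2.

23

Relaxing integrality, the LP optimum is 24.50 at (x_1,x_2) = (0, 3.5), which is not an integer point.
(x_1,x_2)=(1,2): 4·1+1·2=6≤25, 3·1+2·2=7≤7, objective 23.
(x_1,x_2)=(0,3): 4·0+1·3=3≤25, 3·0+2·3=6≤7, objective 21.
(x_1,x_2)=(1,1): 4·1+1·1=5≤25, 3·1+2·1=5≤7, objective 16.
No feasible integer point exceeds 23.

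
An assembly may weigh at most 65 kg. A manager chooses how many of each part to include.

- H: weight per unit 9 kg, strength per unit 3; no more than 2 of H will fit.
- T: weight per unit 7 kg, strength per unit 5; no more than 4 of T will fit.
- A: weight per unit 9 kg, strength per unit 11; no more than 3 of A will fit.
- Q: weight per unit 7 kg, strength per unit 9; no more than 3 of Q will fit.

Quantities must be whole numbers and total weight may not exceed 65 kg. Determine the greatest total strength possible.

Q has the best ratio (9/7); taking only Q gives at most 3×9 = 27 (stopped by the supply cap of 3).
Mixing does better — 2×T, 3×A, and 3×Q: weight 62 ≤ 65, strength 2·5 + 3·11 + 3·9 = 70.

70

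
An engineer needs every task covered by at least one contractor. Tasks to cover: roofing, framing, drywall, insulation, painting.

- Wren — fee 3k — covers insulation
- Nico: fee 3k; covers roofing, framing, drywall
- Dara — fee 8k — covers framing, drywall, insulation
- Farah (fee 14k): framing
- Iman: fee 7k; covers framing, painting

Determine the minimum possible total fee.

13

Choose Wren, Nico, and Iman: together they cover roofing, framing, drywall, insulation, painting — every task.
Total fee: 3 + 3 + 7 = 13.
No cover costs less than 13.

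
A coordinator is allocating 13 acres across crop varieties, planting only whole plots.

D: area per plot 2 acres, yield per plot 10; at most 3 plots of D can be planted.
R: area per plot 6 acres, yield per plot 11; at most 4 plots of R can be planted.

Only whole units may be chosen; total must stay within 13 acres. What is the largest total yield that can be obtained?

41

2×D and 1×R: area 10 ≤ 13, yield 2·10 + 1·11 = 31.
3×D and 1×R: area 12 ≤ 13, yield 3·10 + 1·11 = 41.
Best is 41.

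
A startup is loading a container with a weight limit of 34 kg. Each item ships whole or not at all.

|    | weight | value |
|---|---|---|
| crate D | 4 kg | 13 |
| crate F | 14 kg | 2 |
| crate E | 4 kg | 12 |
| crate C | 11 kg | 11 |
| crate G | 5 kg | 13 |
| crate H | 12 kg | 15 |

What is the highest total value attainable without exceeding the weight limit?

Allowing fractional choices, the relaxed optimum would be about 62.0, but items are indivisible.
crate D + crate E + crate G + crate H: weight 4 + 4 + 5 + 12 = 25 ≤ 34, value 13 + 12 + 13 + 15 = 53.
crate D + crate C + crate G + crate H: weight 4 + 11 + 5 + 12 = 32 ≤ 34, value 13 + 11 + 13 + 15 = 52.
crate D + crate E + crate C + crate H: weight 4 + 4 + 11 + 12 = 31 ≤ 34, value 13 + 12 + 11 + 15 = 51.
Best is crate D, crate E, crate G, and crate H with total value 53.

53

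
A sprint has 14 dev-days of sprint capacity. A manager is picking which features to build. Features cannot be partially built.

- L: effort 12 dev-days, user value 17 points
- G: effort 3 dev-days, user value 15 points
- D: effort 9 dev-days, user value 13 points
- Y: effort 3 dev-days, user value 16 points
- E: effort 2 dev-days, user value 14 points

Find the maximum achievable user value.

Take G, Y, and E: effort 3 + 3 + 2 = 8 ≤ 14, user value 15 + 16 + 14 = 45.
No other feasible combination does better.

45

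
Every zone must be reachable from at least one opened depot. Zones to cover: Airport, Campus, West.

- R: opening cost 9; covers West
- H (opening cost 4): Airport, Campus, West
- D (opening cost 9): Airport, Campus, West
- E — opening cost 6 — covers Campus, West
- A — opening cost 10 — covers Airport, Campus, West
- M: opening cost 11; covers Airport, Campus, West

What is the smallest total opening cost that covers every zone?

4

H alone covers Airport, Campus, West — every zone.
Total opening cost: 4.
No cover costs less than 4.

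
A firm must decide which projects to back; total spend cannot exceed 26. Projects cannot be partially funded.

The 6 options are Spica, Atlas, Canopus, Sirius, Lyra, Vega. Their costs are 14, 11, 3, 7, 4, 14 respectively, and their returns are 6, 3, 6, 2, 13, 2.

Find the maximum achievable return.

Allowing fractional choices, the relaxed optimum would be about 26.4, but projects are indivisible.
Atlas + Canopus + Lyra: cost 11 + 3 + 4 = 18 ≤ 26, return 3 + 6 + 13 = 22.
Atlas + Canopus + Sirius + Lyra: cost 11 + 3 + 7 + 4 = 25 ≤ 26, return 3 + 6 + 2 + 13 = 24.
Spica + Canopus + Lyra: cost 14 + 3 + 4 = 21 ≤ 26, return 6 + 6 + 13 = 25.
Best is Spica, Canopus, and Lyra with total return 25.

25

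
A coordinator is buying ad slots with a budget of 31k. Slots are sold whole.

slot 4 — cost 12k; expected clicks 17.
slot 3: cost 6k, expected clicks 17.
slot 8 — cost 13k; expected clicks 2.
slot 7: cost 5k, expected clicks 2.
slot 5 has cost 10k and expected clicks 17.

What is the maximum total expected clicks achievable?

51

slot 4 + slot 3 + slot 5: cost 12 + 6 + 10 = 28 ≤ 31, expected clicks 17 + 17 + 17 = 51.
slot 3 + slot 7 + slot 5: cost 6 + 5 + 10 = 21 ≤ 31, expected clicks 17 + 2 + 17 = 36.
Best is slot 4, slot 3, and slot 5 with total expected clicks 51.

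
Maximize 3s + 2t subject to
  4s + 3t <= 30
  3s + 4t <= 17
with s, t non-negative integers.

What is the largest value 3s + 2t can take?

(s,t)=(5,0) is feasible, giving 15.
(s,t)=(4,1) is feasible, giving 14.
(s,t)=(4,0) is feasible, giving 12.
Maximum is 15 at (s,t)=(5,0).

15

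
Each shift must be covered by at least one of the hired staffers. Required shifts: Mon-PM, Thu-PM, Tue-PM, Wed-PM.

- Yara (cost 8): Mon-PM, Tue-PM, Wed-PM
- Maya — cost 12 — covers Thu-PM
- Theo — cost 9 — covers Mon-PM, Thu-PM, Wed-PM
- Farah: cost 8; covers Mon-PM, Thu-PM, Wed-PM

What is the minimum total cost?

16

Choose Yara and Farah: together they cover Mon-PM, Thu-PM, Tue-PM, Wed-PM — every shift.
Total cost: 8 + 8 = 16.
No cover costs less than 16.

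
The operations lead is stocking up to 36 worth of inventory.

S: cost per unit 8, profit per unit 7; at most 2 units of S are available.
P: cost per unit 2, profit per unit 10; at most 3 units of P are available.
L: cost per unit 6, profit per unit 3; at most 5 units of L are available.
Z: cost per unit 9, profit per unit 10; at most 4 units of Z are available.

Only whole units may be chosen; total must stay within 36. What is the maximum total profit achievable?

This is a bounded integer knapsack.
P has the best ratio (10/2); taking only P gives at most 3×10 = 30 (stopped by the supply cap of 3).
Mixing does better — 3×P and 3×Z: cost 33 ≤ 36, profit 3·10 + 3·10 = 60.

60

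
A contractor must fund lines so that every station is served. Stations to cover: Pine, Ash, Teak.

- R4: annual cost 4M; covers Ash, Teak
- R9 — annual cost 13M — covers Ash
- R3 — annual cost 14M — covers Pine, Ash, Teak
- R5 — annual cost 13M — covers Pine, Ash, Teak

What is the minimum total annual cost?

13

This is a weighted set-cover instance.
R5 alone covers Pine, Ash, Teak — every station.
Total annual cost: 13.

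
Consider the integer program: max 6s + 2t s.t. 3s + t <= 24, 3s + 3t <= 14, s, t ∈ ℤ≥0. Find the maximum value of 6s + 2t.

The continuous relaxation peaks at (4.67, 0) with value 28.00; rounding to a feasible lattice point costs some objective.
(s,t)=(4,0): 3·4+1·0=12≤24, 3·4+3·0=12≤14, objective 24.
(s,t)=(3,1): 3·3+1·1=10≤24, 3·3+3·1=12≤14, objective 20.
Maximum is 24 at (s,t)=(4,0).

24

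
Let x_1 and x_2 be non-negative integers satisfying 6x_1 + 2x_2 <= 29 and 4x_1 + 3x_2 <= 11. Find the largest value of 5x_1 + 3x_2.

Relaxing integrality, the LP optimum is 13.75 at (x_1,x_2) = (2.75, 0), which is not an integer point.
(x_1,x_2)=(2,1): 6·2+2·1=14≤29, 4·2+3·1=11≤11, objective 13.
(x_1,x_2)=(1,2): 6·1+2·2=10≤29, 4·1+3·2=10≤11, objective 11.
(x_1,x_2)=(2,0): 6·2+2·0=12≤29, 4·2+3·0=8≤11, objective 10.
No feasible integer point exceeds 13.

13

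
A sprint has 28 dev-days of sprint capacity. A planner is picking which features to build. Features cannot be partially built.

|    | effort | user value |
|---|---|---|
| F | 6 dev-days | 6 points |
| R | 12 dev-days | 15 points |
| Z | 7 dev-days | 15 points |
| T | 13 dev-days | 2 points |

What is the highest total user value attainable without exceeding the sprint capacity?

This is an integer program with binary decision variables.
Take F, R, and Z: effort 6 + 12 + 7 = 25 ≤ 28, user value 6 + 15 + 15 = 36.
No other feasible combination does better.

36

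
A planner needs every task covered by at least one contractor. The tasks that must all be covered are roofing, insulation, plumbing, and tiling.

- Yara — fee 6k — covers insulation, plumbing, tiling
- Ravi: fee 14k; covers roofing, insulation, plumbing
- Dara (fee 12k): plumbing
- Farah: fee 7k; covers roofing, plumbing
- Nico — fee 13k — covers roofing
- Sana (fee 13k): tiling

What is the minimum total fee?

Choose Yara and Farah: together they cover roofing, insulation, plumbing, tiling — every task.
Total fee: 6 + 7 = 13.
No cover costs less than 13.

13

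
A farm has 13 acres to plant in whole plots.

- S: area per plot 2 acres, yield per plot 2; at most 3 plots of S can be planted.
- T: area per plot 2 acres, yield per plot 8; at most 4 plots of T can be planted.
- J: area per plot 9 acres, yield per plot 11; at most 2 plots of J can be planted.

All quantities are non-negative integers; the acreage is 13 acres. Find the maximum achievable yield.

36

T has the best ratio (8/2); taking only T gives at most 4×8 = 32 (stopped by the supply cap of 4).
Mixing does better — 2×S and 4×T: area 12 ≤ 13, yield 2·2 + 4·8 = 36.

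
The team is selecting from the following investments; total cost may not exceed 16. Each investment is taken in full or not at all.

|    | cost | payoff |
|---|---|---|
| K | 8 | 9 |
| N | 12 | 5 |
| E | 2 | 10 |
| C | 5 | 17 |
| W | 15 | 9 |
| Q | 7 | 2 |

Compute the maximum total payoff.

36

Allowing fractional choices, the relaxed optimum would be about 36.6, but investments are indivisible.
E + C + Q: cost 2 + 5 + 7 = 14 ≤ 16, payoff 10 + 17 + 2 = 29.
K + E + C: cost 8 + 2 + 5 = 15 ≤ 16, payoff 9 + 10 + 17 = 36.
E + C: cost 2 + 5 = 7 ≤ 16, payoff 10 + 17 = 27.
Best is K, E, and C with total payoff 36.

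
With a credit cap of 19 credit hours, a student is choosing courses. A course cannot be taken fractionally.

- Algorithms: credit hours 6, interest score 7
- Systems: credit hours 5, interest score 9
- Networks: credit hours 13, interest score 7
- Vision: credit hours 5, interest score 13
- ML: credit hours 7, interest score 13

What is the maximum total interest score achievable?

35

Systems + Vision + ML: credit hours 5 + 5 + 7 = 17 ≤ 19, interest score 9 + 13 + 13 = 35.
Algorithms + Systems + Vision: credit hours 6 + 5 + 5 = 16 ≤ 19, interest score 7 + 9 + 13 = 29.
Algorithms + Vision + ML: credit hours 6 + 5 + 7 = 18 ≤ 19, interest score 7 + 13 + 13 = 33.
Best is Systems, Vision, and ML with total interest score 35.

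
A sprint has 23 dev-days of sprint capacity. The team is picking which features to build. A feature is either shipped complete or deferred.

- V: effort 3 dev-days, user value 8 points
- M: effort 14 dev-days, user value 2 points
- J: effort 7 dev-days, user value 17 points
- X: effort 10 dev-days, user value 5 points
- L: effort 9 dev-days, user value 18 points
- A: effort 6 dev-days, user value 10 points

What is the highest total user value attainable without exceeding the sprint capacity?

45

V + L + A: effort 3 + 9 + 6 = 18 ≤ 23, user value 8 + 18 + 10 = 36.
J + L + A: effort 7 + 9 + 6 = 22 ≤ 23, user value 17 + 18 + 10 = 45.
V + J + L: effort 3 + 7 + 9 = 19 ≤ 23, user value 8 + 17 + 18 = 43.
Best is J, L, and A with total user value 45.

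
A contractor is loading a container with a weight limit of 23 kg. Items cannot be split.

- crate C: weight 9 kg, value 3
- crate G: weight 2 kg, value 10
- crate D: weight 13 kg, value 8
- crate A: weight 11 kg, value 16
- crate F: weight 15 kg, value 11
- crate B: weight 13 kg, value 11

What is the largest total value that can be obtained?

Allowing fractional choices, the relaxed optimum would be about 34.5, but items are indivisible.
crate G + crate A: weight 2 + 11 = 13 ≤ 23, value 10 + 16 = 26.
crate C + crate G + crate A: weight 9 + 2 + 11 = 22 ≤ 23, value 3 + 10 + 16 = 29.
Best is crate C, crate G, and crate A with total value 29.

29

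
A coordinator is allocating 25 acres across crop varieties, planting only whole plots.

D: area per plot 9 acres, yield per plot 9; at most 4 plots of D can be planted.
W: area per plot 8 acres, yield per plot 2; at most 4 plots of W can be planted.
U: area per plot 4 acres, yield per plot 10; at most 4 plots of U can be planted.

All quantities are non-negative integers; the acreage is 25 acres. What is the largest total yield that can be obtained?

Take 1×D and 4×U: area 25 ≤ 25, yield 1·9 + 4·10 = 49.
U has the best ratio (10/4) and is taken to its limit of 4; remaining capacity is filled optimally with the others.

49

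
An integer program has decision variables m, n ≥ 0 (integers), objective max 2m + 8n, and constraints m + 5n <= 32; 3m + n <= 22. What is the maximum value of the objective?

52

Relaxing integrality, the LP optimum is 53.43 at (m,n) = (5.57, 5.29), which is not an integer point.
(m,n)=(2,6): 1·2+5·6=32≤32, 3·2+1·6=12≤22, objective 52.
(m,n)=(5,5): 1·5+5·5=30≤32, 3·5+1·5=20≤22, objective 50.
(m,n)=(1,6): 1·1+5·6=31≤32, 3·1+1·6=9≤22, objective 50.
Maximum is 52 at (m,n)=(2,6).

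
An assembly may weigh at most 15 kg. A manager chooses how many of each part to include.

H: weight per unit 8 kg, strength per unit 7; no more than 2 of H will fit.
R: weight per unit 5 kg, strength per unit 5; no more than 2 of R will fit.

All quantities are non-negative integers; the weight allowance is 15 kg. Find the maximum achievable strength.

12

This is a bounded integer knapsack.
R has the best ratio (5/5); taking only R gives at most 2×5 = 10 (stopped by the supply cap of 2).
Mixing does better — 1×H and 1×R: weight 13 ≤ 15, strength 1·7 + 1·5 = 12.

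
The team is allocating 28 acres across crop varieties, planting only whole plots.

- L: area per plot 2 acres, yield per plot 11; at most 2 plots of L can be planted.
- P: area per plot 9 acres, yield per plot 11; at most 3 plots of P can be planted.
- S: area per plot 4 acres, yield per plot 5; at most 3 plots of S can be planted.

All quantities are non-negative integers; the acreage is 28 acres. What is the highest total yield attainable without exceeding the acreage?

49

This is a bounded integer knapsack.
Take 2×L, 2×P, and 1×S: area 26 ≤ 28, yield 2·11 + 2·11 + 1·5 = 49.
L has the best ratio (11/2) and is taken to its limit of 2; remaining capacity is filled optimally with the others.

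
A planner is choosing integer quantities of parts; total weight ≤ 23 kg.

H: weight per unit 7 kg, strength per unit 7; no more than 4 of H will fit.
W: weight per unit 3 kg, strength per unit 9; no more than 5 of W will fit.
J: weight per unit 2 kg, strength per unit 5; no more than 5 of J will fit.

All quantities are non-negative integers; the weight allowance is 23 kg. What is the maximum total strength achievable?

65

W has the best ratio (9/3); taking only W gives at most 5×9 = 45 (stopped by the supply cap of 5).
Mixing does better — 5×W and 4×J: weight 23 ≤ 23, strength 5·9 + 4·5 = 65.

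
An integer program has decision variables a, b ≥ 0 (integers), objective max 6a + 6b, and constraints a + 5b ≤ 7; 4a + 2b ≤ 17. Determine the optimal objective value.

24

Relaxing integrality, the LP optimum is 27.33 at (a,b) = (3.94, 0.611), which is not an integer point.
(a,b)=(4,0): 1·4+5·0=4≤7, 4·4+2·0=16≤17, objective 24.
(a,b)=(2,1): 1·2+5·1=7≤7, 4·2+2·1=10≤17, objective 18.
(a,b)=(3,0): 1·3+5·0=3≤7, 4·3+2·0=12≤17, objective 18.
(a,b)=(2,0): 1·2+5·0=2≤7, 4·2+2·0=8≤17, objective 12.
Maximum is 24 at (a,b)=(4,0).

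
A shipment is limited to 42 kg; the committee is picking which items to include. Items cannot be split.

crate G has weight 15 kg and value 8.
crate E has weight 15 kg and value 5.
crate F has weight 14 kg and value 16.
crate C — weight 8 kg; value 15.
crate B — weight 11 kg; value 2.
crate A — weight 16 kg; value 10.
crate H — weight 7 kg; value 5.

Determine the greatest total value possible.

crate G + crate F + crate C: weight 15 + 14 + 8 = 37 ≤ 42, value 8 + 16 + 15 = 39.
crate F + crate C + crate A: weight 14 + 8 + 16 = 38 ≤ 42, value 16 + 15 + 10 = 41.
Best is crate F, crate C, and crate A with total value 41.

41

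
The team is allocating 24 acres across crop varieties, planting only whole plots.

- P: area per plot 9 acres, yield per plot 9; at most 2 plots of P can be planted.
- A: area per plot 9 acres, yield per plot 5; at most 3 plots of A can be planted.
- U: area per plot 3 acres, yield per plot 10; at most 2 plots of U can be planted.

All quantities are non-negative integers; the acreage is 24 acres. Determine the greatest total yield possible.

38

1×P, 1×A, and 2×U: area 24 ≤ 24, yield 1·9 + 1·5 + 2·10 = 34.
2×P and 2×U: area 24 ≤ 24, yield 2·9 + 2·10 = 38.
Best is 38.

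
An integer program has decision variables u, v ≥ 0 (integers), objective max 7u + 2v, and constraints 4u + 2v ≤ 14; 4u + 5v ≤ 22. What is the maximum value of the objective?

The continuous relaxation peaks at (3.5, 0) with value 24.50; rounding to a feasible lattice point costs some objective.
(u,v)=(3,1): 4·3+2·1=14≤14, 4·3+5·1=17≤22, objective 23.
(u,v)=(3,0): 4·3+2·0=12≤14, 4·3+5·0=12≤22, objective 21.
(u,v)=(2,2): 4·2+2·2=12≤14, 4·2+5·2=18≤22, objective 18.
(u,v)=(2,1): 4·2+2·1=10≤14, 4·2+5·1=13≤22, objective 16.
Maximum is 23 at (u,v)=(3,1).

23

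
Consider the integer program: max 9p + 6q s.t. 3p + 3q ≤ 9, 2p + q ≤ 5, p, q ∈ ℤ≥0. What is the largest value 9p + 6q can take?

(p,q)=(2,1) is feasible, giving 24.
(p,q)=(1,2) is feasible, giving 21.
(p,q)=(2,0) is feasible, giving 18.
(p,q)=(1,1) is feasible, giving 15.
No feasible integer point exceeds 24.

24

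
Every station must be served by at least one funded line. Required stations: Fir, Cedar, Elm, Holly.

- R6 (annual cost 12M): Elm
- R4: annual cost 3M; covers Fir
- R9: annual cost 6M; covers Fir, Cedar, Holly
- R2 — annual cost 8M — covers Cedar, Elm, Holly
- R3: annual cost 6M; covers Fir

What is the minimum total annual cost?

11

This is an integer covering problem.
The greedy cost-per-new-station heuristic would pick R9 and R2 for 14, but a cheaper cover exists.
Choose R4 and R2: together they cover Fir, Cedar, Elm, Holly — every station.
Total annual cost: 3 + 8 = 11.
No cover costs less than 11.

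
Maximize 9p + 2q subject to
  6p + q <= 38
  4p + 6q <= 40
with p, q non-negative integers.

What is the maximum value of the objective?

58

Relaxing integrality, the LP optimum is 58.38 at (p,q) = (5.88, 2.75), which is not an integer point.
(p,q)=(6,2): 6·6+1·2=38≤38, 4·6+6·2=36≤40, objective 58.
(p,q)=(6,1): 6·6+1·1=37≤38, 4·6+6·1=30≤40, objective 56.
(p,q)=(5,3): 6·5+1·3=33≤38, 4·5+6·3=38≤40, objective 51.
The best lattice point is (6,2), giving 58.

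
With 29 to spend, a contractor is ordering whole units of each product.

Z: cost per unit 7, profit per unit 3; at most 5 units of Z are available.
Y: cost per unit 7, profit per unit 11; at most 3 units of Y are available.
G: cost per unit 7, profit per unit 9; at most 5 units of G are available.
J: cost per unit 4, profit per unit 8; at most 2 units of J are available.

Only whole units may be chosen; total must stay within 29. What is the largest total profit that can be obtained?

This is a bounded integer knapsack.
3×Y and 2×J: cost 29 ≤ 29, profit 3·11 + 2·8 = 49.
2×Y, 1×G, and 2×J: cost 29 ≤ 29, profit 2·11 + 1·9 + 2·8 = 47.
Best is 49.

49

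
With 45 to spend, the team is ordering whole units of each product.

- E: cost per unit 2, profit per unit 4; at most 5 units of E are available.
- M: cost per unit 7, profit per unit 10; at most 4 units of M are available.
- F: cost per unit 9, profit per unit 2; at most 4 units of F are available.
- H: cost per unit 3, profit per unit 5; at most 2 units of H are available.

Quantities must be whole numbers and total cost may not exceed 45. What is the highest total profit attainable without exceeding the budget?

This is a bounded integer knapsack.
E has the best ratio (4/2); taking only E gives at most 5×4 = 20 (stopped by the supply cap of 5).
Mixing does better — 5×E, 4×M, and 2×H: cost 44 ≤ 45, profit 5·4 + 4·10 + 2·5 = 70.

70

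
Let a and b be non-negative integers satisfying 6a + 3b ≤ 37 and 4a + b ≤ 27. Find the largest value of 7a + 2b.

Relaxing integrality, the LP optimum is 43.17 at (a,b) = (6.17, 0), which is not an integer point.
(a,b)=(6,0): 6·6+3·0=36≤37, 4·6+1·0=24≤27, objective 42.
(a,b)=(5,1): 6·5+3·1=33≤37, 4·5+1·1=21≤27, objective 37.
(a,b)=(5,0): 6·5+3·0=30≤37, 4·5+1·0=20≤27, objective 35.
Maximum is 42 at (a,b)=(6,0).

42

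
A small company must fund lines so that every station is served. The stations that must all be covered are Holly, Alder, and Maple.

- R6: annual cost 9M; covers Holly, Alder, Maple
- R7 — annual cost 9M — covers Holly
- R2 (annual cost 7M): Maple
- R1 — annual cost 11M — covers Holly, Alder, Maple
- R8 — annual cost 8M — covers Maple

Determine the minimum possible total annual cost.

9

R6 alone covers Holly, Alder, Maple — every station.
Total annual cost: 9.
No cover costs less than 9.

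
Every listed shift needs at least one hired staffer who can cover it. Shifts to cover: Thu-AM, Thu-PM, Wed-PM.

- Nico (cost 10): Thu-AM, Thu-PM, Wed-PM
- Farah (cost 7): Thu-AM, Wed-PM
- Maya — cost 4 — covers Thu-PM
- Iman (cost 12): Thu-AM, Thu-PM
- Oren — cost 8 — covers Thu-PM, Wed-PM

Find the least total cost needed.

Nico alone covers Thu-AM, Thu-PM, Wed-PM — every shift.
Total cost: 10.
No cover costs less than 10.

10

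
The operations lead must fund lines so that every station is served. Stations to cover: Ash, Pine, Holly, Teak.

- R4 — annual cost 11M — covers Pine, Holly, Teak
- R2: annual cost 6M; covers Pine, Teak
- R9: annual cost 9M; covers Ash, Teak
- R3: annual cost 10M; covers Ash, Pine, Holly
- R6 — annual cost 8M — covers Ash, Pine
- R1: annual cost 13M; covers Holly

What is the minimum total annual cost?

16

Choose R2 and R3: together they cover Ash, Pine, Holly, Teak — every station.
Total annual cost: 6 + 10 = 16.
No cover costs less than 16.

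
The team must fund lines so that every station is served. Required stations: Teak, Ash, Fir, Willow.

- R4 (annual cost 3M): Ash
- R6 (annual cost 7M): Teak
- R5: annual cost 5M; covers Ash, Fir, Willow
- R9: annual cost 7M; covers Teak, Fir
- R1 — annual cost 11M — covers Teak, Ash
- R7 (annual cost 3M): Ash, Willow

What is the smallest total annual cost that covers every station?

Choose R9 and R7: together they cover Teak, Ash, Fir, Willow — every station.
Total annual cost: 7 + 3 = 10.
No cover costs less than 10.

10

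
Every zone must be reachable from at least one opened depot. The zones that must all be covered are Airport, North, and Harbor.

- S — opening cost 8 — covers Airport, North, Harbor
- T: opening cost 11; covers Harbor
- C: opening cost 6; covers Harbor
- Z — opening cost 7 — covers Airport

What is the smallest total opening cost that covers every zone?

8

S alone covers Airport, North, Harbor — every zone.
Total opening cost: 8.
No cover costs less than 8.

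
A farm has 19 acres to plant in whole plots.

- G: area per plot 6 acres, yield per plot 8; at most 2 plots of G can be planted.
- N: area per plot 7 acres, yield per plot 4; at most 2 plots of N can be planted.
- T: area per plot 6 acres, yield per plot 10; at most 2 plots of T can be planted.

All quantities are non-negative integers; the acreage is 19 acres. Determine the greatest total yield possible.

T has the best ratio (10/6); taking only T gives at most 2×10 = 20 (stopped by the supply cap of 2).
Mixing does better — 1×G and 2×T: area 18 ≤ 19, yield 1·8 + 2·10 = 28.

28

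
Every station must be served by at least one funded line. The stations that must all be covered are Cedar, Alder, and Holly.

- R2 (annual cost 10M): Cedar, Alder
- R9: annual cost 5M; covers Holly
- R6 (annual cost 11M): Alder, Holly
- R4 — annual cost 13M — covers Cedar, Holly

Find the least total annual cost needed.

15

Choose R2 and R9: together they cover Cedar, Alder, Holly — every station.
Total annual cost: 10 + 5 = 15.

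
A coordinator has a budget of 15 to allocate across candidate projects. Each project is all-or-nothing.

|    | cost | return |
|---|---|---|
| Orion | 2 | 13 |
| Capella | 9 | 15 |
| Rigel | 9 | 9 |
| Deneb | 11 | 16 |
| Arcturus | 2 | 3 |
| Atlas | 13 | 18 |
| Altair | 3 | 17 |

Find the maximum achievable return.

This is an integer program with binary decision variables.
Allowing fractional choices, the relaxed optimum would be about 46.5, but projects are indivisible.
Orion + Rigel + Altair: cost 2 + 9 + 3 = 14 ≤ 15, return 13 + 9 + 17 = 39.
Orion + Capella + Altair: cost 2 + 9 + 3 = 14 ≤ 15, return 13 + 15 + 17 = 45.
Best is Orion, Capella, and Altair with total return 45.

45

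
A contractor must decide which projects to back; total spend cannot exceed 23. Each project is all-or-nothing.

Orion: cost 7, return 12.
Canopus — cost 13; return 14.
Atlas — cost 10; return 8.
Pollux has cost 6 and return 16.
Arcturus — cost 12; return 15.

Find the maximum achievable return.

Allowing fractional choices, the relaxed optimum would be about 40.5, but projects are indivisible.
Orion + Atlas + Pollux: cost 7 + 10 + 6 = 23 ≤ 23, return 12 + 8 + 16 = 36.
Pollux + Arcturus: cost 6 + 12 = 18 ≤ 23, return 16 + 15 = 31.
Best is Orion, Atlas, and Pollux with total return 36.

36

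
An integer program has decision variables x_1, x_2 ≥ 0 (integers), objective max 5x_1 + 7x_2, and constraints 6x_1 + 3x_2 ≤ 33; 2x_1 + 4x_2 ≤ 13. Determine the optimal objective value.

The continuous relaxation peaks at (5.17, 0.667) with value 30.50; rounding to a feasible lattice point costs some objective.
(x_1,x_2)=(4,1): 6·4+3·1=27≤33, 2·4+4·1=12≤13, objective 27.
(x_1,x_2)=(5,0): 6·5+3·0=30≤33, 2·5+4·0=10≤13, objective 25.
(x_1,x_2)=(3,1): 6·3+3·1=21≤33, 2·3+4·1=10≤13, objective 22.
(x_1,x_2)=(4,0): 6·4+3·0=24≤33, 2·4+4·0=8≤13, objective 20.
Maximum is 27 at (x_1,x_2)=(4,1).

27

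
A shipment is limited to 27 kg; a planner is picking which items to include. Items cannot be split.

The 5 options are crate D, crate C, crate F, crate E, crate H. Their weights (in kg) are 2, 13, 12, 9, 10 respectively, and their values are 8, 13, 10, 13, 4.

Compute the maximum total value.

34

Treat it as a binary knapsack problem.
Allowing fractional choices, the relaxed optimum would be about 36.5, but items are indivisible.
crate D + crate C + crate E: weight 2 + 13 + 9 = 24 ≤ 27, value 8 + 13 + 13 = 34.
crate D + crate F + crate E: weight 2 + 12 + 9 = 23 ≤ 27, value 8 + 10 + 13 = 31.
Best is crate D, crate C, and crate E with total value 34.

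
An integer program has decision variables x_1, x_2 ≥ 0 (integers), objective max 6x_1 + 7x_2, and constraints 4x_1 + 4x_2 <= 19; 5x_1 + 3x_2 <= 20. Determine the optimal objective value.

The continuous relaxation peaks at (0, 4.75) with value 33.25; rounding to a feasible lattice point costs some objective.
(x_1,x_2)=(0,4): 4·0+4·4=16≤19, 5·0+3·4=12≤20, objective 28.
(x_1,x_2)=(1,3): 4·1+4·3=16≤19, 5·1+3·3=14≤20, objective 27.
(x_1,x_2)=(0,3): 4·0+4·3=12≤19, 5·0+3·3=9≤20, objective 21.
The best lattice point is (0,4), giving 28.

28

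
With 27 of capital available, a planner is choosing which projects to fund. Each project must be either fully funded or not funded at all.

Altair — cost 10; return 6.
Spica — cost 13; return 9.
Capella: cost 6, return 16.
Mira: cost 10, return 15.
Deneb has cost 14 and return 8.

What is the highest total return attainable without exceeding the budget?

Treat it as a binary knapsack problem.
Take Altair, Capella, and Mira: cost 10 + 6 + 10 = 26 ≤ 27, return 6 + 16 + 15 = 37.
No other feasible combination does better.

37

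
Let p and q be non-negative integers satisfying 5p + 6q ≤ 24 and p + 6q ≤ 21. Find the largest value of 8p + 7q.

(p,q)=(4,0) is feasible, giving 32.
(p,q)=(3,1) is feasible, giving 31.
(p,q)=(3,0) is feasible, giving 24.
Maximum is 32 at (p,q)=(4,0).

32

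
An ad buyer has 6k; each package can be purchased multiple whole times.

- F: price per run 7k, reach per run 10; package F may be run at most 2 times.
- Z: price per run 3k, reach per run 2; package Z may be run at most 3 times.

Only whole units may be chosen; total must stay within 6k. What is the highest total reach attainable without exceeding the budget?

1×Z: price 3 ≤ 6, reach 1·2 = 2.
2×Z: price 6 ≤ 6, reach 2·2 = 4.
Best is 4.

4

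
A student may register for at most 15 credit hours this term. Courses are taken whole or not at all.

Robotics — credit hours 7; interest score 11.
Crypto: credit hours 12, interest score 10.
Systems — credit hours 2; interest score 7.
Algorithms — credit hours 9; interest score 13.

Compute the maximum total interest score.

20

Robotics + Systems: credit hours 7 + 2 = 9 ≤ 15, interest score 11 + 7 = 18.
Systems + Algorithms: credit hours 2 + 9 = 11 ≤ 15, interest score 7 + 13 = 20.
Best is Systems and Algorithms with total interest score 20.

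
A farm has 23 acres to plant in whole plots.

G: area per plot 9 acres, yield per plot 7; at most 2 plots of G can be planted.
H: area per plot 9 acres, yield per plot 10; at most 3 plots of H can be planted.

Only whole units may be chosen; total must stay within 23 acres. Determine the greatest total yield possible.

H has the best ratio (10/9); taking only H gives at most 2×10 = 20 (stopped by the area limit).
Optimal: 2×H: area 18 ≤ 23, yield 2·10 = 20.

20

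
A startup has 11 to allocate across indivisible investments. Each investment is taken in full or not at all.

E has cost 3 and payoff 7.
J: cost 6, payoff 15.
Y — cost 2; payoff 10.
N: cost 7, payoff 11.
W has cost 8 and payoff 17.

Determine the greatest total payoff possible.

J + Y: cost 6 + 2 = 8 ≤ 11, payoff 15 + 10 = 25.
E + J + Y: cost 3 + 6 + 2 = 11 ≤ 11, payoff 7 + 15 + 10 = 32.
Y + W: cost 2 + 8 = 10 ≤ 11, payoff 10 + 17 = 27.
Best is E, J, and Y with total payoff 32.

32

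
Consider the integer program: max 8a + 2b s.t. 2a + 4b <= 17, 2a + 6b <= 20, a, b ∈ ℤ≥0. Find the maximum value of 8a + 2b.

64

The continuous relaxation peaks at (8.5, 0) with value 68.00; rounding to a feasible lattice point costs some objective.
(a,b)=(8,0): 2·8+4·0=16≤17, 2·8+6·0=16≤20, objective 64.
(a,b)=(7,0): 2·7+4·0=14≤17, 2·7+6·0=14≤20, objective 56.
Maximum is 64 at (a,b)=(8,0).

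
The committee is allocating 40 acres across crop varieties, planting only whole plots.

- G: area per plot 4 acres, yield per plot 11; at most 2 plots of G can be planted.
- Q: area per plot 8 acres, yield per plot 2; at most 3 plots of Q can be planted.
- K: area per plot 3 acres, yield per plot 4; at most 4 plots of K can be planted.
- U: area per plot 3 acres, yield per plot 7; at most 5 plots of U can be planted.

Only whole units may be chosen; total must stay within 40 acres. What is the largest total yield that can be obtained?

2×G, 4×K, and 5×U: area 35 ≤ 40, yield 2·11 + 4·4 + 5·7 = 73.
2×G, 1×Q, 3×K, and 5×U: area 40 ≤ 40, yield 2·11 + 1·2 + 3·4 + 5·7 = 71.
Best is 73.

73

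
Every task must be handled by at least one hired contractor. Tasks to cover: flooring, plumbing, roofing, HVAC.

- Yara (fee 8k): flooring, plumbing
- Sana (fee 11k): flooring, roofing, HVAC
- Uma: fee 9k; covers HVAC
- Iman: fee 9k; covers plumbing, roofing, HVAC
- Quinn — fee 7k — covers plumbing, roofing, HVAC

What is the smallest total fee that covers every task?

15

Choose Yara and Quinn: together they cover flooring, plumbing, roofing, HVAC — every task.
Total fee: 8 + 7 = 15.
No cover costs less than 15.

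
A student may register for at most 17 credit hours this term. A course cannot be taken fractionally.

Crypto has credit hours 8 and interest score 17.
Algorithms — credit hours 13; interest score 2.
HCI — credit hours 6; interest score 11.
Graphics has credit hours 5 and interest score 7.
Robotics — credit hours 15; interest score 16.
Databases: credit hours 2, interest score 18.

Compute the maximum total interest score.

46

Allowing fractional choices, the relaxed optimum would be about 47.4, but courses are indivisible.
Crypto + Graphics + Databases: credit hours 8 + 5 + 2 = 15 ≤ 17, interest score 17 + 7 + 18 = 42.
Crypto + HCI + Databases: credit hours 8 + 6 + 2 = 16 ≤ 17, interest score 17 + 11 + 18 = 46.
HCI + Graphics + Databases: credit hours 6 + 5 + 2 = 13 ≤ 17, interest score 11 + 7 + 18 = 36.
Best is Crypto, HCI, and Databases with total interest score 46.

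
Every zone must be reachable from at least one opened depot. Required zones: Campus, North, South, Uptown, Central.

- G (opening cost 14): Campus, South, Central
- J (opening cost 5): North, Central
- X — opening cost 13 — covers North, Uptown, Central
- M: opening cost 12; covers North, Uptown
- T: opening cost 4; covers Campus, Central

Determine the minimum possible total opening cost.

26

This is a weighted set-cover instance.
The greedy cost-per-new-zone heuristic would pick T, J, M, and G for 35, but a cheaper cover exists.
Choose G and M: together they cover Campus, North, South, Uptown, Central — every zone.
Total opening cost: 14 + 12 = 26.
No cover costs less than 26.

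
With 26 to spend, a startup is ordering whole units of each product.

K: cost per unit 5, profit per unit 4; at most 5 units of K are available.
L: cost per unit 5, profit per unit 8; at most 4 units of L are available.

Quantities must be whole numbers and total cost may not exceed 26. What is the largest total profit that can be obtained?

This is a bounded integer knapsack.
4×L: cost 20 ≤ 26, profit 4·8 = 32.
1×K and 4×L: cost 25 ≤ 26, profit 1·4 + 4·8 = 36.
Best is 36.

36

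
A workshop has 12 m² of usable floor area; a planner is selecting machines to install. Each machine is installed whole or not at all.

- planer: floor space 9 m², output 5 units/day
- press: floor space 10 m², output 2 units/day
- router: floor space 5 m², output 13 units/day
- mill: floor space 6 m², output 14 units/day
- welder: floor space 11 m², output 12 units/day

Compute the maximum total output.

Treat it as a binary knapsack problem.
Take router and mill: floor space 5 + 6 = 11 ≤ 12, output 13 + 14 = 27.
No other feasible combination does better.

27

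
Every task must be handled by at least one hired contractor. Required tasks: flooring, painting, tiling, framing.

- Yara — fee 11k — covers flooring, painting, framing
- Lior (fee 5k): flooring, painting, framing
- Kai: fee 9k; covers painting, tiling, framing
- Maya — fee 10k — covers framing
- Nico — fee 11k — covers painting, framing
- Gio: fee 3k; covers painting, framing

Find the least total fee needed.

14

This is an integer covering problem.
Choose Lior and Kai: together they cover flooring, painting, tiling, framing — every task.
Total fee: 5 + 9 = 14.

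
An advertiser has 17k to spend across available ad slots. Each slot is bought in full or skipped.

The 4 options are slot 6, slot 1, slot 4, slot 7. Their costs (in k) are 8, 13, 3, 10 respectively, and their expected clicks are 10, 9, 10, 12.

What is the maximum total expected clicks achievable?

Treat it as a binary knapsack problem.
Allowing fractional choices, the relaxed optimum would be about 27.2, but ad slots are indivisible.
slot 4 + slot 7: cost 3 + 10 = 13 ≤ 17, expected clicks 10 + 12 = 22.
slot 1 + slot 4: cost 13 + 3 = 16 ≤ 17, expected clicks 9 + 10 = 19.
slot 6 + slot 4: cost 8 + 3 = 11 ≤ 17, expected clicks 10 + 10 = 20.
Best is slot 4 and slot 7 with total expected clicks 22.

22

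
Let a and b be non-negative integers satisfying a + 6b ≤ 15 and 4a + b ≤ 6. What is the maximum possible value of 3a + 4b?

11

(a,b)=(1,2): 1·1+6·2=13≤15, 4·1+1·2=6≤6, objective 11.
(a,b)=(0,2): 1·0+6·2=12≤15, 4·0+1·2=2≤6, objective 8.
The best lattice point is (1,2), giving 11.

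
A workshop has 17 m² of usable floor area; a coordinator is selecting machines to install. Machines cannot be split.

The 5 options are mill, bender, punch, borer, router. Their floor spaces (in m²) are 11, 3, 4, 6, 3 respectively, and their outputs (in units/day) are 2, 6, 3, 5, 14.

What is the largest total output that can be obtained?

This is a 0-1 knapsack instance.
Take bender, punch, borer, and router: floor space 3 + 4 + 6 + 3 = 16 ≤ 17, output 6 + 3 + 5 + 14 = 28.
No other feasible combination does better.

28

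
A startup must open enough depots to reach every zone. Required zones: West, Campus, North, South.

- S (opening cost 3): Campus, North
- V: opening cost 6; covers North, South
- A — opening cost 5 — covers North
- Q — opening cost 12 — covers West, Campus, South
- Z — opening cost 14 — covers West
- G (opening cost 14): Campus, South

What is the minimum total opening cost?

15

The greedy cost-per-new-zone heuristic would pick S, V, and Q for 21, but a cheaper cover exists.
Choose S and Q: together they cover West, Campus, North, South — every zone.
Total opening cost: 3 + 12 = 15.
No cover costs less than 15.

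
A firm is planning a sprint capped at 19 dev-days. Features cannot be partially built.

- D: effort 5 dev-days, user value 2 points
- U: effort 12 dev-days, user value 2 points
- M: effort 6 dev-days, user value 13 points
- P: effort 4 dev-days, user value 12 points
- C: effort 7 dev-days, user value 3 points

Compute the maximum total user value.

This is a 0-1 knapsack instance.
Allowing fractional choices, the relaxed optimum would be about 28.8, but features are indivisible.
M + P: effort 6 + 4 = 10 ≤ 19, user value 13 + 12 = 25.
D + M + P: effort 5 + 6 + 4 = 15 ≤ 19, user value 2 + 13 + 12 = 27.
M + P + C: effort 6 + 4 + 7 = 17 ≤ 19, user value 13 + 12 + 3 = 28.
Best is M, P, and C with total user value 28.

28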